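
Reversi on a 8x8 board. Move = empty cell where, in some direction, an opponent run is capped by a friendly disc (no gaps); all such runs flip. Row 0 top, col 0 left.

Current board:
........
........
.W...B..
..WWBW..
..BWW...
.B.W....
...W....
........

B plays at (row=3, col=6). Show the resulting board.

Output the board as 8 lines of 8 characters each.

Answer: ........
........
.W...B..
..WWBBB.
..BWW...
.B.W....
...W....
........

Derivation:
Place B at (3,6); scan 8 dirs for brackets.
Dir NW: first cell 'B' (not opp) -> no flip
Dir N: first cell '.' (not opp) -> no flip
Dir NE: first cell '.' (not opp) -> no flip
Dir W: opp run (3,5) capped by B -> flip
Dir E: first cell '.' (not opp) -> no flip
Dir SW: first cell '.' (not opp) -> no flip
Dir S: first cell '.' (not opp) -> no flip
Dir SE: first cell '.' (not opp) -> no flip
All flips: (3,5)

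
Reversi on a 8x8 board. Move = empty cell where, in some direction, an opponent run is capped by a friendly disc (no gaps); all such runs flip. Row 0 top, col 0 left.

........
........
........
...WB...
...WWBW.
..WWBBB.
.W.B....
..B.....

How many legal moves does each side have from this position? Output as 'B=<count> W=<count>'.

Answer: B=11 W=9

Derivation:
-- B to move --
(2,2): flips 2 -> legal
(2,3): flips 3 -> legal
(2,4): no bracket -> illegal
(3,2): flips 2 -> legal
(3,5): no bracket -> illegal
(3,6): flips 1 -> legal
(3,7): flips 1 -> legal
(4,1): flips 1 -> legal
(4,2): flips 2 -> legal
(4,7): flips 1 -> legal
(5,0): flips 1 -> legal
(5,1): flips 2 -> legal
(5,7): no bracket -> illegal
(6,0): no bracket -> illegal
(6,2): no bracket -> illegal
(6,4): no bracket -> illegal
(7,0): flips 3 -> legal
(7,1): no bracket -> illegal
B mobility = 11
-- W to move --
(2,3): no bracket -> illegal
(2,4): flips 1 -> legal
(2,5): flips 1 -> legal
(3,5): flips 1 -> legal
(3,6): no bracket -> illegal
(4,7): no bracket -> illegal
(5,7): flips 3 -> legal
(6,2): no bracket -> illegal
(6,4): flips 2 -> legal
(6,5): flips 1 -> legal
(6,6): flips 2 -> legal
(6,7): no bracket -> illegal
(7,1): no bracket -> illegal
(7,3): flips 1 -> legal
(7,4): flips 1 -> legal
W mobility = 9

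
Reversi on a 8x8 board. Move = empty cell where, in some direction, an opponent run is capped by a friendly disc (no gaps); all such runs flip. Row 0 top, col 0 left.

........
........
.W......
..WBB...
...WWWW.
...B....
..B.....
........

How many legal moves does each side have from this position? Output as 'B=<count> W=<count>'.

-- B to move --
(1,0): no bracket -> illegal
(1,1): no bracket -> illegal
(1,2): no bracket -> illegal
(2,0): no bracket -> illegal
(2,2): no bracket -> illegal
(2,3): no bracket -> illegal
(3,0): no bracket -> illegal
(3,1): flips 1 -> legal
(3,5): flips 1 -> legal
(3,6): no bracket -> illegal
(3,7): no bracket -> illegal
(4,1): no bracket -> illegal
(4,2): no bracket -> illegal
(4,7): no bracket -> illegal
(5,2): flips 1 -> legal
(5,4): flips 1 -> legal
(5,5): flips 1 -> legal
(5,6): flips 1 -> legal
(5,7): no bracket -> illegal
B mobility = 6
-- W to move --
(2,2): flips 1 -> legal
(2,3): flips 2 -> legal
(2,4): flips 1 -> legal
(2,5): flips 1 -> legal
(3,5): flips 2 -> legal
(4,2): no bracket -> illegal
(5,1): no bracket -> illegal
(5,2): no bracket -> illegal
(5,4): no bracket -> illegal
(6,1): no bracket -> illegal
(6,3): flips 1 -> legal
(6,4): no bracket -> illegal
(7,1): flips 2 -> legal
(7,2): no bracket -> illegal
(7,3): no bracket -> illegal
W mobility = 7

Answer: B=6 W=7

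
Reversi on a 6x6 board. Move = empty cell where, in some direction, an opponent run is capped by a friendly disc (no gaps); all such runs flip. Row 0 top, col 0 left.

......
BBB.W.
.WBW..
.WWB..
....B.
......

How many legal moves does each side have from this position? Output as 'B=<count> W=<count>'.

-- B to move --
(0,3): no bracket -> illegal
(0,4): no bracket -> illegal
(0,5): no bracket -> illegal
(1,3): flips 1 -> legal
(1,5): no bracket -> illegal
(2,0): flips 1 -> legal
(2,4): flips 1 -> legal
(2,5): no bracket -> illegal
(3,0): flips 3 -> legal
(3,4): flips 1 -> legal
(4,0): flips 1 -> legal
(4,1): flips 2 -> legal
(4,2): flips 1 -> legal
(4,3): flips 2 -> legal
B mobility = 9
-- W to move --
(0,0): no bracket -> illegal
(0,1): flips 2 -> legal
(0,2): flips 2 -> legal
(0,3): flips 1 -> legal
(1,3): flips 1 -> legal
(2,0): no bracket -> illegal
(2,4): no bracket -> illegal
(3,4): flips 1 -> legal
(3,5): no bracket -> illegal
(4,2): no bracket -> illegal
(4,3): flips 1 -> legal
(4,5): no bracket -> illegal
(5,3): no bracket -> illegal
(5,4): no bracket -> illegal
(5,5): no bracket -> illegal
W mobility = 6

Answer: B=9 W=6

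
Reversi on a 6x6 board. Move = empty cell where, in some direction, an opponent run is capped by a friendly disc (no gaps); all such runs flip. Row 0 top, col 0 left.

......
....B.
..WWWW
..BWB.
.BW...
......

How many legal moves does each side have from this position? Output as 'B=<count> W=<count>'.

Answer: B=3 W=10

Derivation:
-- B to move --
(1,1): no bracket -> illegal
(1,2): flips 2 -> legal
(1,3): no bracket -> illegal
(1,5): no bracket -> illegal
(2,1): no bracket -> illegal
(3,1): no bracket -> illegal
(3,5): no bracket -> illegal
(4,3): flips 1 -> legal
(4,4): no bracket -> illegal
(5,1): no bracket -> illegal
(5,2): flips 1 -> legal
(5,3): no bracket -> illegal
B mobility = 3
-- W to move --
(0,3): flips 1 -> legal
(0,4): flips 1 -> legal
(0,5): flips 1 -> legal
(1,3): no bracket -> illegal
(1,5): no bracket -> illegal
(2,1): no bracket -> illegal
(3,0): no bracket -> illegal
(3,1): flips 1 -> legal
(3,5): flips 1 -> legal
(4,0): flips 1 -> legal
(4,3): flips 1 -> legal
(4,4): flips 1 -> legal
(4,5): flips 1 -> legal
(5,0): flips 2 -> legal
(5,1): no bracket -> illegal
(5,2): no bracket -> illegal
W mobility = 10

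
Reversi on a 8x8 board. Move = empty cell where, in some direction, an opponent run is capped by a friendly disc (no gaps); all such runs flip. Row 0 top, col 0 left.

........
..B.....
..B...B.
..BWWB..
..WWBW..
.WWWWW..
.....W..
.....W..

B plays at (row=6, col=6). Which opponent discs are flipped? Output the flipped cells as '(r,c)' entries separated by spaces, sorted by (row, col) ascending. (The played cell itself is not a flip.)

Answer: (5,5)

Derivation:
Dir NW: opp run (5,5) capped by B -> flip
Dir N: first cell '.' (not opp) -> no flip
Dir NE: first cell '.' (not opp) -> no flip
Dir W: opp run (6,5), next='.' -> no flip
Dir E: first cell '.' (not opp) -> no flip
Dir SW: opp run (7,5), next=edge -> no flip
Dir S: first cell '.' (not opp) -> no flip
Dir SE: first cell '.' (not opp) -> no flip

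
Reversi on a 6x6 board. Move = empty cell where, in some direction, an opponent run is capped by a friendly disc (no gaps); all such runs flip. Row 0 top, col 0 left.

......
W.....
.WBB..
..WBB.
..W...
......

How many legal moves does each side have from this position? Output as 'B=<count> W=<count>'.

-- B to move --
(0,0): no bracket -> illegal
(0,1): no bracket -> illegal
(1,1): no bracket -> illegal
(1,2): no bracket -> illegal
(2,0): flips 1 -> legal
(3,0): no bracket -> illegal
(3,1): flips 1 -> legal
(4,1): flips 1 -> legal
(4,3): no bracket -> illegal
(5,1): flips 1 -> legal
(5,2): flips 2 -> legal
(5,3): no bracket -> illegal
B mobility = 5
-- W to move --
(1,1): no bracket -> illegal
(1,2): flips 1 -> legal
(1,3): no bracket -> illegal
(1,4): flips 1 -> legal
(2,4): flips 3 -> legal
(2,5): no bracket -> illegal
(3,1): no bracket -> illegal
(3,5): flips 2 -> legal
(4,3): no bracket -> illegal
(4,4): no bracket -> illegal
(4,5): no bracket -> illegal
W mobility = 4

Answer: B=5 W=4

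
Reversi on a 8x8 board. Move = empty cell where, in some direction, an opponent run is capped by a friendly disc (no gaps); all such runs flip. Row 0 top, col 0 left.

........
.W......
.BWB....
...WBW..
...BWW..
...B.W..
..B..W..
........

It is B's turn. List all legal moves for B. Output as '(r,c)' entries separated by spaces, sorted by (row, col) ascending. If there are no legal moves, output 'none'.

Answer: (0,1) (2,6) (3,2) (3,6) (4,6) (5,4) (5,6)

Derivation:
(0,0): no bracket -> illegal
(0,1): flips 1 -> legal
(0,2): no bracket -> illegal
(1,0): no bracket -> illegal
(1,2): no bracket -> illegal
(1,3): no bracket -> illegal
(2,0): no bracket -> illegal
(2,4): no bracket -> illegal
(2,5): no bracket -> illegal
(2,6): flips 2 -> legal
(3,1): no bracket -> illegal
(3,2): flips 1 -> legal
(3,6): flips 1 -> legal
(4,2): no bracket -> illegal
(4,6): flips 2 -> legal
(5,4): flips 1 -> legal
(5,6): flips 1 -> legal
(6,4): no bracket -> illegal
(6,6): no bracket -> illegal
(7,4): no bracket -> illegal
(7,5): no bracket -> illegal
(7,6): no bracket -> illegal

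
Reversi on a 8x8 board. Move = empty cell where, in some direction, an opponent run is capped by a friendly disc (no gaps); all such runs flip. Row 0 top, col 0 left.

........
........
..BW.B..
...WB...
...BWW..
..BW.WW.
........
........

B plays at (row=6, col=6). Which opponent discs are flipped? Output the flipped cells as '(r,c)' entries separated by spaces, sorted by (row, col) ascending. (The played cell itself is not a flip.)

Answer: (3,3) (4,4) (5,5)

Derivation:
Dir NW: opp run (5,5) (4,4) (3,3) capped by B -> flip
Dir N: opp run (5,6), next='.' -> no flip
Dir NE: first cell '.' (not opp) -> no flip
Dir W: first cell '.' (not opp) -> no flip
Dir E: first cell '.' (not opp) -> no flip
Dir SW: first cell '.' (not opp) -> no flip
Dir S: first cell '.' (not opp) -> no flip
Dir SE: first cell '.' (not opp) -> no flip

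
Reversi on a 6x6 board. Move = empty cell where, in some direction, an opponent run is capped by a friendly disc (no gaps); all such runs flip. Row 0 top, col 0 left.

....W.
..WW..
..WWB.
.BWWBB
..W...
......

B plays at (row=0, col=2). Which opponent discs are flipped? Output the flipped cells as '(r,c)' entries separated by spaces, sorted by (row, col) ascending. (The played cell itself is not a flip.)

Dir NW: edge -> no flip
Dir N: edge -> no flip
Dir NE: edge -> no flip
Dir W: first cell '.' (not opp) -> no flip
Dir E: first cell '.' (not opp) -> no flip
Dir SW: first cell '.' (not opp) -> no flip
Dir S: opp run (1,2) (2,2) (3,2) (4,2), next='.' -> no flip
Dir SE: opp run (1,3) capped by B -> flip

Answer: (1,3)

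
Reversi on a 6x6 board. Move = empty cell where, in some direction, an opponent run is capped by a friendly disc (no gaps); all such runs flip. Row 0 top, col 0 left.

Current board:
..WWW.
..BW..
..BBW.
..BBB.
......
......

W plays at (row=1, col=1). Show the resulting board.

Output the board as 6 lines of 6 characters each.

Place W at (1,1); scan 8 dirs for brackets.
Dir NW: first cell '.' (not opp) -> no flip
Dir N: first cell '.' (not opp) -> no flip
Dir NE: first cell 'W' (not opp) -> no flip
Dir W: first cell '.' (not opp) -> no flip
Dir E: opp run (1,2) capped by W -> flip
Dir SW: first cell '.' (not opp) -> no flip
Dir S: first cell '.' (not opp) -> no flip
Dir SE: opp run (2,2) (3,3), next='.' -> no flip
All flips: (1,2)

Answer: ..WWW.
.WWW..
..BBW.
..BBB.
......
......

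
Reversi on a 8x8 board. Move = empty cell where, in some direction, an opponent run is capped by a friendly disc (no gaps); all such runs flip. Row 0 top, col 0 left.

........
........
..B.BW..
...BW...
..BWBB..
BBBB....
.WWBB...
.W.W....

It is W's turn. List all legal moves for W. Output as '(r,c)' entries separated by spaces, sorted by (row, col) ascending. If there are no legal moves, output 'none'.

(1,1): no bracket -> illegal
(1,2): no bracket -> illegal
(1,3): no bracket -> illegal
(1,4): flips 1 -> legal
(1,5): no bracket -> illegal
(2,1): no bracket -> illegal
(2,3): flips 2 -> legal
(3,1): no bracket -> illegal
(3,2): flips 3 -> legal
(3,5): flips 2 -> legal
(3,6): no bracket -> illegal
(4,0): flips 1 -> legal
(4,1): flips 2 -> legal
(4,6): flips 2 -> legal
(5,4): flips 1 -> legal
(5,5): flips 1 -> legal
(5,6): flips 1 -> legal
(6,0): no bracket -> illegal
(6,5): flips 2 -> legal
(7,2): no bracket -> illegal
(7,4): no bracket -> illegal
(7,5): no bracket -> illegal

Answer: (1,4) (2,3) (3,2) (3,5) (4,0) (4,1) (4,6) (5,4) (5,5) (5,6) (6,5)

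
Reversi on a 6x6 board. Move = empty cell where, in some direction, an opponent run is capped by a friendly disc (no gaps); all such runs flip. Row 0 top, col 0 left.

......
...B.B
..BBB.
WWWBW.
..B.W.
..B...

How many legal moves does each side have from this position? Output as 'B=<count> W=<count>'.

Answer: B=7 W=5

Derivation:
-- B to move --
(2,0): flips 1 -> legal
(2,1): no bracket -> illegal
(2,5): no bracket -> illegal
(3,5): flips 1 -> legal
(4,0): flips 1 -> legal
(4,1): flips 1 -> legal
(4,3): no bracket -> illegal
(4,5): flips 1 -> legal
(5,3): no bracket -> illegal
(5,4): flips 2 -> legal
(5,5): flips 1 -> legal
B mobility = 7
-- W to move --
(0,2): no bracket -> illegal
(0,3): no bracket -> illegal
(0,4): flips 2 -> legal
(0,5): no bracket -> illegal
(1,1): flips 2 -> legal
(1,2): flips 2 -> legal
(1,4): flips 2 -> legal
(2,1): no bracket -> illegal
(2,5): no bracket -> illegal
(3,5): no bracket -> illegal
(4,1): no bracket -> illegal
(4,3): no bracket -> illegal
(5,1): no bracket -> illegal
(5,3): flips 1 -> legal
W mobility = 5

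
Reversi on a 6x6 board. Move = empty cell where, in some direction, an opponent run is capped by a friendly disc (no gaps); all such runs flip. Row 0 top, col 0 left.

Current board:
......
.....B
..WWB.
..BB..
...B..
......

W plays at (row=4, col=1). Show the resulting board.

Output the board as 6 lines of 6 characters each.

Place W at (4,1); scan 8 dirs for brackets.
Dir NW: first cell '.' (not opp) -> no flip
Dir N: first cell '.' (not opp) -> no flip
Dir NE: opp run (3,2) capped by W -> flip
Dir W: first cell '.' (not opp) -> no flip
Dir E: first cell '.' (not opp) -> no flip
Dir SW: first cell '.' (not opp) -> no flip
Dir S: first cell '.' (not opp) -> no flip
Dir SE: first cell '.' (not opp) -> no flip
All flips: (3,2)

Answer: ......
.....B
..WWB.
..WB..
.W.B..
......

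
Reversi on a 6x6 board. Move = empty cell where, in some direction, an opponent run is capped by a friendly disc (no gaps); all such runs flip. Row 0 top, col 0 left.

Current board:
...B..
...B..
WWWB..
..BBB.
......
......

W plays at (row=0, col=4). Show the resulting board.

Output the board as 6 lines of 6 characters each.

Place W at (0,4); scan 8 dirs for brackets.
Dir NW: edge -> no flip
Dir N: edge -> no flip
Dir NE: edge -> no flip
Dir W: opp run (0,3), next='.' -> no flip
Dir E: first cell '.' (not opp) -> no flip
Dir SW: opp run (1,3) capped by W -> flip
Dir S: first cell '.' (not opp) -> no flip
Dir SE: first cell '.' (not opp) -> no flip
All flips: (1,3)

Answer: ...BW.
...W..
WWWB..
..BBB.
......
......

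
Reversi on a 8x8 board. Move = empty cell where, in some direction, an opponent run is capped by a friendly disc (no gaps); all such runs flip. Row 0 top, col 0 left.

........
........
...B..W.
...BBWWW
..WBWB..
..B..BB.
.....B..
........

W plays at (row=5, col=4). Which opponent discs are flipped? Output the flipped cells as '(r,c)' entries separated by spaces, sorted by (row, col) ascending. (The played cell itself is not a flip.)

Dir NW: opp run (4,3), next='.' -> no flip
Dir N: first cell 'W' (not opp) -> no flip
Dir NE: opp run (4,5) capped by W -> flip
Dir W: first cell '.' (not opp) -> no flip
Dir E: opp run (5,5) (5,6), next='.' -> no flip
Dir SW: first cell '.' (not opp) -> no flip
Dir S: first cell '.' (not opp) -> no flip
Dir SE: opp run (6,5), next='.' -> no flip

Answer: (4,5)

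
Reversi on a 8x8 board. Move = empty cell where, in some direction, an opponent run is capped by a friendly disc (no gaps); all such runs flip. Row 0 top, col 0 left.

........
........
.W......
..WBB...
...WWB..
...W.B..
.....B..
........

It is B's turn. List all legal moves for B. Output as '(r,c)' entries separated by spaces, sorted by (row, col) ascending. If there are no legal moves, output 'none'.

Answer: (3,1) (4,2) (5,2) (5,4) (6,3)

Derivation:
(1,0): no bracket -> illegal
(1,1): no bracket -> illegal
(1,2): no bracket -> illegal
(2,0): no bracket -> illegal
(2,2): no bracket -> illegal
(2,3): no bracket -> illegal
(3,0): no bracket -> illegal
(3,1): flips 1 -> legal
(3,5): no bracket -> illegal
(4,1): no bracket -> illegal
(4,2): flips 2 -> legal
(5,2): flips 1 -> legal
(5,4): flips 1 -> legal
(6,2): no bracket -> illegal
(6,3): flips 2 -> legal
(6,4): no bracket -> illegal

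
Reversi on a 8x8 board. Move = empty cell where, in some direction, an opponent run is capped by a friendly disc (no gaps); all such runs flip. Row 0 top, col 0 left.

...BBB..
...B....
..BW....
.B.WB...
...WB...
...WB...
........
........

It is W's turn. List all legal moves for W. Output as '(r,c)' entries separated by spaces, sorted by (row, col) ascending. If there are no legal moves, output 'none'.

Answer: (1,1) (2,1) (2,5) (3,5) (4,5) (5,5) (6,5)

Derivation:
(0,2): no bracket -> illegal
(0,6): no bracket -> illegal
(1,1): flips 1 -> legal
(1,2): no bracket -> illegal
(1,4): no bracket -> illegal
(1,5): no bracket -> illegal
(1,6): no bracket -> illegal
(2,0): no bracket -> illegal
(2,1): flips 1 -> legal
(2,4): no bracket -> illegal
(2,5): flips 1 -> legal
(3,0): no bracket -> illegal
(3,2): no bracket -> illegal
(3,5): flips 2 -> legal
(4,0): no bracket -> illegal
(4,1): no bracket -> illegal
(4,2): no bracket -> illegal
(4,5): flips 2 -> legal
(5,5): flips 2 -> legal
(6,3): no bracket -> illegal
(6,4): no bracket -> illegal
(6,5): flips 1 -> legal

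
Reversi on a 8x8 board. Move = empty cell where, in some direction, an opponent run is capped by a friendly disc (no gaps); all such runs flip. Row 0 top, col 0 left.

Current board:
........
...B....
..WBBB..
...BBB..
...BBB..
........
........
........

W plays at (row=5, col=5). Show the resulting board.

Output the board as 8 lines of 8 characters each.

Place W at (5,5); scan 8 dirs for brackets.
Dir NW: opp run (4,4) (3,3) capped by W -> flip
Dir N: opp run (4,5) (3,5) (2,5), next='.' -> no flip
Dir NE: first cell '.' (not opp) -> no flip
Dir W: first cell '.' (not opp) -> no flip
Dir E: first cell '.' (not opp) -> no flip
Dir SW: first cell '.' (not opp) -> no flip
Dir S: first cell '.' (not opp) -> no flip
Dir SE: first cell '.' (not opp) -> no flip
All flips: (3,3) (4,4)

Answer: ........
...B....
..WBBB..
...WBB..
...BWB..
.....W..
........
........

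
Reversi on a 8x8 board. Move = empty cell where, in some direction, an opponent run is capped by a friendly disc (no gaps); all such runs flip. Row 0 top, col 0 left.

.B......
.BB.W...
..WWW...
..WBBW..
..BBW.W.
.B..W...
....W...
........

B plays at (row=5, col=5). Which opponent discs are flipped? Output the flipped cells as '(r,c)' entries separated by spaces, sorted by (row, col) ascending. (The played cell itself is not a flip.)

Dir NW: opp run (4,4) capped by B -> flip
Dir N: first cell '.' (not opp) -> no flip
Dir NE: opp run (4,6), next='.' -> no flip
Dir W: opp run (5,4), next='.' -> no flip
Dir E: first cell '.' (not opp) -> no flip
Dir SW: opp run (6,4), next='.' -> no flip
Dir S: first cell '.' (not opp) -> no flip
Dir SE: first cell '.' (not opp) -> no flip

Answer: (4,4)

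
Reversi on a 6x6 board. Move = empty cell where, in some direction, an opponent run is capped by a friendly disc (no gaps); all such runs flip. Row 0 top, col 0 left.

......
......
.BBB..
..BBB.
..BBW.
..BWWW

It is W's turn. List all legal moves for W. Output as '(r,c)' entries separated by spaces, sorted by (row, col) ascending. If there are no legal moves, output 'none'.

(1,0): flips 3 -> legal
(1,1): flips 2 -> legal
(1,2): no bracket -> illegal
(1,3): flips 3 -> legal
(1,4): no bracket -> illegal
(2,0): no bracket -> illegal
(2,4): flips 1 -> legal
(2,5): no bracket -> illegal
(3,0): no bracket -> illegal
(3,1): flips 1 -> legal
(3,5): no bracket -> illegal
(4,1): flips 2 -> legal
(4,5): no bracket -> illegal
(5,1): flips 1 -> legal

Answer: (1,0) (1,1) (1,3) (2,4) (3,1) (4,1) (5,1)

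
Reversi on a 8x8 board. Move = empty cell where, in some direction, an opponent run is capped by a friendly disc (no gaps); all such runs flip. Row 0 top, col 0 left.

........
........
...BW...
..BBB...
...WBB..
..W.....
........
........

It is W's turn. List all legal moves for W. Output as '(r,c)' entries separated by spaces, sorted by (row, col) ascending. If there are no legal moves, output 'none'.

Answer: (1,3) (2,1) (2,2) (2,5) (4,2) (4,6) (5,4)

Derivation:
(1,2): no bracket -> illegal
(1,3): flips 2 -> legal
(1,4): no bracket -> illegal
(2,1): flips 1 -> legal
(2,2): flips 1 -> legal
(2,5): flips 1 -> legal
(3,1): no bracket -> illegal
(3,5): no bracket -> illegal
(3,6): no bracket -> illegal
(4,1): no bracket -> illegal
(4,2): flips 1 -> legal
(4,6): flips 2 -> legal
(5,3): no bracket -> illegal
(5,4): flips 2 -> legal
(5,5): no bracket -> illegal
(5,6): no bracket -> illegal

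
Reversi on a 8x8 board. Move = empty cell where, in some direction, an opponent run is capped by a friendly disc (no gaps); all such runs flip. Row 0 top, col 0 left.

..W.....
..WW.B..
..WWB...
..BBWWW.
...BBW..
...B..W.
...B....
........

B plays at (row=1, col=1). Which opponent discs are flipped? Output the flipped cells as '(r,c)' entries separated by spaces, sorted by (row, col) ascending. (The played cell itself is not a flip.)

Answer: (2,2)

Derivation:
Dir NW: first cell '.' (not opp) -> no flip
Dir N: first cell '.' (not opp) -> no flip
Dir NE: opp run (0,2), next=edge -> no flip
Dir W: first cell '.' (not opp) -> no flip
Dir E: opp run (1,2) (1,3), next='.' -> no flip
Dir SW: first cell '.' (not opp) -> no flip
Dir S: first cell '.' (not opp) -> no flip
Dir SE: opp run (2,2) capped by B -> flip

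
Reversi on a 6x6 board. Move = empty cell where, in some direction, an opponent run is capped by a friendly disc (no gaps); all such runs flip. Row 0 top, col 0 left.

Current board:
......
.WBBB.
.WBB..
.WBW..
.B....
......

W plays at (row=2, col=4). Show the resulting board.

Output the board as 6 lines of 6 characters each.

Place W at (2,4); scan 8 dirs for brackets.
Dir NW: opp run (1,3), next='.' -> no flip
Dir N: opp run (1,4), next='.' -> no flip
Dir NE: first cell '.' (not opp) -> no flip
Dir W: opp run (2,3) (2,2) capped by W -> flip
Dir E: first cell '.' (not opp) -> no flip
Dir SW: first cell 'W' (not opp) -> no flip
Dir S: first cell '.' (not opp) -> no flip
Dir SE: first cell '.' (not opp) -> no flip
All flips: (2,2) (2,3)

Answer: ......
.WBBB.
.WWWW.
.WBW..
.B....
......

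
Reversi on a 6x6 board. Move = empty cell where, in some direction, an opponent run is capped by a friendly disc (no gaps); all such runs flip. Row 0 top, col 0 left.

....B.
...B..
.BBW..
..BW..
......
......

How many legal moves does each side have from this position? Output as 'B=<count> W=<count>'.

-- B to move --
(1,2): no bracket -> illegal
(1,4): flips 1 -> legal
(2,4): flips 1 -> legal
(3,4): flips 1 -> legal
(4,2): no bracket -> illegal
(4,3): flips 2 -> legal
(4,4): flips 1 -> legal
B mobility = 5
-- W to move --
(0,2): no bracket -> illegal
(0,3): flips 1 -> legal
(0,5): no bracket -> illegal
(1,0): no bracket -> illegal
(1,1): flips 1 -> legal
(1,2): no bracket -> illegal
(1,4): no bracket -> illegal
(1,5): no bracket -> illegal
(2,0): flips 2 -> legal
(2,4): no bracket -> illegal
(3,0): no bracket -> illegal
(3,1): flips 1 -> legal
(4,1): flips 1 -> legal
(4,2): no bracket -> illegal
(4,3): no bracket -> illegal
W mobility = 5

Answer: B=5 W=5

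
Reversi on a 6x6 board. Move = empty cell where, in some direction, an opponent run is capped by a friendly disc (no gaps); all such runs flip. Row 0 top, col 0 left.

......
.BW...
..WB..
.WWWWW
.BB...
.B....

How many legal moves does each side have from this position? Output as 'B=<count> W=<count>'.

-- B to move --
(0,1): flips 1 -> legal
(0,2): flips 3 -> legal
(0,3): no bracket -> illegal
(1,3): flips 1 -> legal
(2,0): flips 1 -> legal
(2,1): flips 2 -> legal
(2,4): flips 1 -> legal
(2,5): no bracket -> illegal
(3,0): no bracket -> illegal
(4,0): no bracket -> illegal
(4,3): flips 1 -> legal
(4,4): flips 2 -> legal
(4,5): flips 1 -> legal
B mobility = 9
-- W to move --
(0,0): flips 1 -> legal
(0,1): no bracket -> illegal
(0,2): no bracket -> illegal
(1,0): flips 1 -> legal
(1,3): flips 1 -> legal
(1,4): flips 1 -> legal
(2,0): no bracket -> illegal
(2,1): no bracket -> illegal
(2,4): flips 1 -> legal
(3,0): no bracket -> illegal
(4,0): no bracket -> illegal
(4,3): no bracket -> illegal
(5,0): flips 1 -> legal
(5,2): flips 1 -> legal
(5,3): flips 1 -> legal
W mobility = 8

Answer: B=9 W=8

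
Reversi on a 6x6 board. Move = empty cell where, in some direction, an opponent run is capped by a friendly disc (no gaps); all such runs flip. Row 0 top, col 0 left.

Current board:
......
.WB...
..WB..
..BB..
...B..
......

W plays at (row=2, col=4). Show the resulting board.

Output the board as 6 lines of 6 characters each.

Place W at (2,4); scan 8 dirs for brackets.
Dir NW: first cell '.' (not opp) -> no flip
Dir N: first cell '.' (not opp) -> no flip
Dir NE: first cell '.' (not opp) -> no flip
Dir W: opp run (2,3) capped by W -> flip
Dir E: first cell '.' (not opp) -> no flip
Dir SW: opp run (3,3), next='.' -> no flip
Dir S: first cell '.' (not opp) -> no flip
Dir SE: first cell '.' (not opp) -> no flip
All flips: (2,3)

Answer: ......
.WB...
..WWW.
..BB..
...B..
......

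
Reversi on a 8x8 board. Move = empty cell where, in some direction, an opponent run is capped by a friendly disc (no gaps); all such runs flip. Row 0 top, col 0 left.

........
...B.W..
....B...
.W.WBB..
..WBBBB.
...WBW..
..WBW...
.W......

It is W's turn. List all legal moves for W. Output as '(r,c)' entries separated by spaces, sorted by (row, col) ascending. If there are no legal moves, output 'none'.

(0,2): no bracket -> illegal
(0,3): no bracket -> illegal
(0,4): no bracket -> illegal
(1,2): no bracket -> illegal
(1,4): flips 4 -> legal
(2,2): no bracket -> illegal
(2,3): no bracket -> illegal
(2,5): flips 2 -> legal
(2,6): flips 2 -> legal
(3,2): no bracket -> illegal
(3,6): flips 2 -> legal
(3,7): flips 1 -> legal
(4,7): flips 4 -> legal
(5,2): no bracket -> illegal
(5,6): no bracket -> illegal
(5,7): no bracket -> illegal
(6,5): no bracket -> illegal
(7,2): no bracket -> illegal
(7,3): flips 1 -> legal
(7,4): no bracket -> illegal

Answer: (1,4) (2,5) (2,6) (3,6) (3,7) (4,7) (7,3)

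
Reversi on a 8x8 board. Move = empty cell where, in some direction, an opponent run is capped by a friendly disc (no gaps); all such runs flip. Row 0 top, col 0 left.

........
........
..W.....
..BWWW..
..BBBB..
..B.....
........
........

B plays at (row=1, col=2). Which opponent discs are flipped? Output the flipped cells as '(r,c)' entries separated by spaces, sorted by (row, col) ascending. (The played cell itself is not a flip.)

Dir NW: first cell '.' (not opp) -> no flip
Dir N: first cell '.' (not opp) -> no flip
Dir NE: first cell '.' (not opp) -> no flip
Dir W: first cell '.' (not opp) -> no flip
Dir E: first cell '.' (not opp) -> no flip
Dir SW: first cell '.' (not opp) -> no flip
Dir S: opp run (2,2) capped by B -> flip
Dir SE: first cell '.' (not opp) -> no flip

Answer: (2,2)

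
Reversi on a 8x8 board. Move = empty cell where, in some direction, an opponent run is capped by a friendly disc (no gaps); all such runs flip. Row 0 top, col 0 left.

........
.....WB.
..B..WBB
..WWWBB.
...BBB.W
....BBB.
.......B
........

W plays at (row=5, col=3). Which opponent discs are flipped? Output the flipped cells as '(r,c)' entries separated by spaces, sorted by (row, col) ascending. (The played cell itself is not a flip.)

Dir NW: first cell '.' (not opp) -> no flip
Dir N: opp run (4,3) capped by W -> flip
Dir NE: opp run (4,4) (3,5) (2,6), next='.' -> no flip
Dir W: first cell '.' (not opp) -> no flip
Dir E: opp run (5,4) (5,5) (5,6), next='.' -> no flip
Dir SW: first cell '.' (not opp) -> no flip
Dir S: first cell '.' (not opp) -> no flip
Dir SE: first cell '.' (not opp) -> no flip

Answer: (4,3)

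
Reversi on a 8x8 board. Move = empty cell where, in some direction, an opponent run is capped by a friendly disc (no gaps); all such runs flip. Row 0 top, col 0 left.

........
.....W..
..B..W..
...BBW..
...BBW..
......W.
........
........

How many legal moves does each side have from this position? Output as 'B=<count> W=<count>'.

-- B to move --
(0,4): no bracket -> illegal
(0,5): no bracket -> illegal
(0,6): no bracket -> illegal
(1,4): no bracket -> illegal
(1,6): flips 1 -> legal
(2,4): no bracket -> illegal
(2,6): flips 1 -> legal
(3,6): flips 1 -> legal
(4,6): flips 1 -> legal
(4,7): no bracket -> illegal
(5,4): no bracket -> illegal
(5,5): no bracket -> illegal
(5,7): no bracket -> illegal
(6,5): no bracket -> illegal
(6,6): no bracket -> illegal
(6,7): flips 2 -> legal
B mobility = 5
-- W to move --
(1,1): no bracket -> illegal
(1,2): no bracket -> illegal
(1,3): no bracket -> illegal
(2,1): no bracket -> illegal
(2,3): flips 1 -> legal
(2,4): no bracket -> illegal
(3,1): no bracket -> illegal
(3,2): flips 2 -> legal
(4,2): flips 2 -> legal
(5,2): flips 2 -> legal
(5,3): flips 1 -> legal
(5,4): no bracket -> illegal
(5,5): no bracket -> illegal
W mobility = 5

Answer: B=5 W=5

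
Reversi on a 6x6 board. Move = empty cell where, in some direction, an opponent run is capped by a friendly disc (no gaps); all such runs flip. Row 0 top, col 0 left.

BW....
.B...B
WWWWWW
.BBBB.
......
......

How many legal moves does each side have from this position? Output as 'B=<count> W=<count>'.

-- B to move --
(0,2): flips 1 -> legal
(1,0): flips 1 -> legal
(1,2): flips 2 -> legal
(1,3): flips 2 -> legal
(1,4): flips 2 -> legal
(3,0): no bracket -> illegal
(3,5): flips 1 -> legal
B mobility = 6
-- W to move --
(0,2): flips 1 -> legal
(0,4): no bracket -> illegal
(0,5): flips 1 -> legal
(1,0): no bracket -> illegal
(1,2): no bracket -> illegal
(1,4): no bracket -> illegal
(3,0): no bracket -> illegal
(3,5): no bracket -> illegal
(4,0): flips 1 -> legal
(4,1): flips 2 -> legal
(4,2): flips 3 -> legal
(4,3): flips 3 -> legal
(4,4): flips 2 -> legal
(4,5): flips 1 -> legal
W mobility = 8

Answer: B=6 W=8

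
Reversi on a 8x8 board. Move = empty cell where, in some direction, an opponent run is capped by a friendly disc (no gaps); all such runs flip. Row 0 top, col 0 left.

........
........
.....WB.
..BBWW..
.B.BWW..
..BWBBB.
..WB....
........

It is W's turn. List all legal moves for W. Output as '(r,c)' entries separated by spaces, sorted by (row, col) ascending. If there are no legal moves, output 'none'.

(1,5): no bracket -> illegal
(1,6): no bracket -> illegal
(1,7): flips 1 -> legal
(2,1): no bracket -> illegal
(2,2): flips 1 -> legal
(2,3): flips 2 -> legal
(2,4): no bracket -> illegal
(2,7): flips 1 -> legal
(3,0): no bracket -> illegal
(3,1): flips 2 -> legal
(3,6): no bracket -> illegal
(3,7): no bracket -> illegal
(4,0): no bracket -> illegal
(4,2): flips 2 -> legal
(4,6): no bracket -> illegal
(4,7): no bracket -> illegal
(5,0): no bracket -> illegal
(5,1): flips 1 -> legal
(5,7): flips 3 -> legal
(6,1): flips 2 -> legal
(6,4): flips 2 -> legal
(6,5): flips 1 -> legal
(6,6): flips 1 -> legal
(6,7): flips 1 -> legal
(7,2): flips 2 -> legal
(7,3): flips 1 -> legal
(7,4): no bracket -> illegal

Answer: (1,7) (2,2) (2,3) (2,7) (3,1) (4,2) (5,1) (5,7) (6,1) (6,4) (6,5) (6,6) (6,7) (7,2) (7,3)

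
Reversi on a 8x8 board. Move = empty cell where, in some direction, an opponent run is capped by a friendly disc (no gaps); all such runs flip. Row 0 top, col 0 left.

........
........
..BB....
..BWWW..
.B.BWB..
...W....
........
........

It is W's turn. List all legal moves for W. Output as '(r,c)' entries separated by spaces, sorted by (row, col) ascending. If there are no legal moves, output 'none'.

(1,1): flips 1 -> legal
(1,2): flips 1 -> legal
(1,3): flips 1 -> legal
(1,4): no bracket -> illegal
(2,1): no bracket -> illegal
(2,4): no bracket -> illegal
(3,0): no bracket -> illegal
(3,1): flips 1 -> legal
(3,6): no bracket -> illegal
(4,0): no bracket -> illegal
(4,2): flips 1 -> legal
(4,6): flips 1 -> legal
(5,0): no bracket -> illegal
(5,1): no bracket -> illegal
(5,2): flips 1 -> legal
(5,4): no bracket -> illegal
(5,5): flips 1 -> legal
(5,6): flips 1 -> legal

Answer: (1,1) (1,2) (1,3) (3,1) (4,2) (4,6) (5,2) (5,5) (5,6)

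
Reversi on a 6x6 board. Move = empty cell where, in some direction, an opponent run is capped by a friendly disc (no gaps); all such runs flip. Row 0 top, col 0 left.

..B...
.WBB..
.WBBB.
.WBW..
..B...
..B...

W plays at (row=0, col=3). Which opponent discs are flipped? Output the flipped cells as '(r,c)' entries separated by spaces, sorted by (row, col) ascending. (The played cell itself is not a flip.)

Answer: (1,2) (1,3) (2,3)

Derivation:
Dir NW: edge -> no flip
Dir N: edge -> no flip
Dir NE: edge -> no flip
Dir W: opp run (0,2), next='.' -> no flip
Dir E: first cell '.' (not opp) -> no flip
Dir SW: opp run (1,2) capped by W -> flip
Dir S: opp run (1,3) (2,3) capped by W -> flip
Dir SE: first cell '.' (not opp) -> no flip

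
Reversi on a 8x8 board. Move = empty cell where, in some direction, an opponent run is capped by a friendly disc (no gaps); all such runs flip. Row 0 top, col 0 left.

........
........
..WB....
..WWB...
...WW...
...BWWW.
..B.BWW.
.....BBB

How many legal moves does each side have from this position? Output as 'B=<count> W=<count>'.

Answer: B=10 W=10

Derivation:
-- B to move --
(1,1): flips 5 -> legal
(1,2): no bracket -> illegal
(1,3): no bracket -> illegal
(2,1): flips 5 -> legal
(2,4): no bracket -> illegal
(3,1): flips 2 -> legal
(3,5): flips 1 -> legal
(4,1): flips 1 -> legal
(4,2): no bracket -> illegal
(4,5): flips 2 -> legal
(4,6): flips 3 -> legal
(4,7): no bracket -> illegal
(5,2): flips 1 -> legal
(5,7): flips 4 -> legal
(6,3): no bracket -> illegal
(6,7): flips 2 -> legal
(7,4): no bracket -> illegal
B mobility = 10
-- W to move --
(1,2): no bracket -> illegal
(1,3): flips 1 -> legal
(1,4): flips 1 -> legal
(2,4): flips 2 -> legal
(2,5): flips 1 -> legal
(3,5): flips 1 -> legal
(4,2): no bracket -> illegal
(4,5): no bracket -> illegal
(5,1): no bracket -> illegal
(5,2): flips 1 -> legal
(6,1): no bracket -> illegal
(6,3): flips 2 -> legal
(6,7): no bracket -> illegal
(7,1): flips 2 -> legal
(7,2): no bracket -> illegal
(7,3): flips 1 -> legal
(7,4): flips 1 -> legal
W mobility = 10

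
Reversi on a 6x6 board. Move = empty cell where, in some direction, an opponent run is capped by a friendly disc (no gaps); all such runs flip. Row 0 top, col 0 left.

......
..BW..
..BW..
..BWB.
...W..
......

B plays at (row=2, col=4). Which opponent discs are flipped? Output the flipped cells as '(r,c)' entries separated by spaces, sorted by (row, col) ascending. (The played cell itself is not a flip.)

Answer: (2,3)

Derivation:
Dir NW: opp run (1,3), next='.' -> no flip
Dir N: first cell '.' (not opp) -> no flip
Dir NE: first cell '.' (not opp) -> no flip
Dir W: opp run (2,3) capped by B -> flip
Dir E: first cell '.' (not opp) -> no flip
Dir SW: opp run (3,3), next='.' -> no flip
Dir S: first cell 'B' (not opp) -> no flip
Dir SE: first cell '.' (not opp) -> no flip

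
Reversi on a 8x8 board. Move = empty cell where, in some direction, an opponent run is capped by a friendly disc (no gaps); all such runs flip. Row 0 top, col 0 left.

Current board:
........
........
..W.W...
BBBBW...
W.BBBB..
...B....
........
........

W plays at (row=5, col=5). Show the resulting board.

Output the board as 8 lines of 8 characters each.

Answer: ........
........
..W.W...
BBBWW...
W.BBWB..
...B.W..
........
........

Derivation:
Place W at (5,5); scan 8 dirs for brackets.
Dir NW: opp run (4,4) (3,3) capped by W -> flip
Dir N: opp run (4,5), next='.' -> no flip
Dir NE: first cell '.' (not opp) -> no flip
Dir W: first cell '.' (not opp) -> no flip
Dir E: first cell '.' (not opp) -> no flip
Dir SW: first cell '.' (not opp) -> no flip
Dir S: first cell '.' (not opp) -> no flip
Dir SE: first cell '.' (not opp) -> no flip
All flips: (3,3) (4,4)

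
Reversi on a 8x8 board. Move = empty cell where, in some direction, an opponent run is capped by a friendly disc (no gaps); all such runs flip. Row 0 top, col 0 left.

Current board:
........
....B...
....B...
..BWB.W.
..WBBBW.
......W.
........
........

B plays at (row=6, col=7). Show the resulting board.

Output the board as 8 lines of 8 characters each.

Place B at (6,7); scan 8 dirs for brackets.
Dir NW: opp run (5,6) capped by B -> flip
Dir N: first cell '.' (not opp) -> no flip
Dir NE: edge -> no flip
Dir W: first cell '.' (not opp) -> no flip
Dir E: edge -> no flip
Dir SW: first cell '.' (not opp) -> no flip
Dir S: first cell '.' (not opp) -> no flip
Dir SE: edge -> no flip
All flips: (5,6)

Answer: ........
....B...
....B...
..BWB.W.
..WBBBW.
......B.
.......B
........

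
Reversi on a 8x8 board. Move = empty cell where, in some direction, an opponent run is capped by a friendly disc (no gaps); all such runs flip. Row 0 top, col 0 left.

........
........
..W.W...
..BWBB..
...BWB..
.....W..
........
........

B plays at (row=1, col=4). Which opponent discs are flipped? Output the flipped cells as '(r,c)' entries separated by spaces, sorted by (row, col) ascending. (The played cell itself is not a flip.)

Answer: (2,4)

Derivation:
Dir NW: first cell '.' (not opp) -> no flip
Dir N: first cell '.' (not opp) -> no flip
Dir NE: first cell '.' (not opp) -> no flip
Dir W: first cell '.' (not opp) -> no flip
Dir E: first cell '.' (not opp) -> no flip
Dir SW: first cell '.' (not opp) -> no flip
Dir S: opp run (2,4) capped by B -> flip
Dir SE: first cell '.' (not opp) -> no flip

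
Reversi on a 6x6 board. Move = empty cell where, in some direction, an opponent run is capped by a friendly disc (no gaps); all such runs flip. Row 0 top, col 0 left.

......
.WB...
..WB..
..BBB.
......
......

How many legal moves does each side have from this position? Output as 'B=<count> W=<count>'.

-- B to move --
(0,0): flips 2 -> legal
(0,1): no bracket -> illegal
(0,2): no bracket -> illegal
(1,0): flips 1 -> legal
(1,3): no bracket -> illegal
(2,0): no bracket -> illegal
(2,1): flips 1 -> legal
(3,1): no bracket -> illegal
B mobility = 3
-- W to move --
(0,1): no bracket -> illegal
(0,2): flips 1 -> legal
(0,3): no bracket -> illegal
(1,3): flips 1 -> legal
(1,4): no bracket -> illegal
(2,1): no bracket -> illegal
(2,4): flips 1 -> legal
(2,5): no bracket -> illegal
(3,1): no bracket -> illegal
(3,5): no bracket -> illegal
(4,1): no bracket -> illegal
(4,2): flips 1 -> legal
(4,3): no bracket -> illegal
(4,4): flips 1 -> legal
(4,5): no bracket -> illegal
W mobility = 5

Answer: B=3 W=5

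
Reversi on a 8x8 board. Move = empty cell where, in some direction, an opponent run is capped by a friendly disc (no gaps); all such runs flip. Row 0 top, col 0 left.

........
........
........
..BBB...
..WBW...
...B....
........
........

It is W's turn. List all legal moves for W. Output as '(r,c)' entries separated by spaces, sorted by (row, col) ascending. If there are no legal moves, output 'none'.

Answer: (2,2) (2,4) (6,2) (6,4)

Derivation:
(2,1): no bracket -> illegal
(2,2): flips 2 -> legal
(2,3): no bracket -> illegal
(2,4): flips 2 -> legal
(2,5): no bracket -> illegal
(3,1): no bracket -> illegal
(3,5): no bracket -> illegal
(4,1): no bracket -> illegal
(4,5): no bracket -> illegal
(5,2): no bracket -> illegal
(5,4): no bracket -> illegal
(6,2): flips 1 -> legal
(6,3): no bracket -> illegal
(6,4): flips 1 -> legal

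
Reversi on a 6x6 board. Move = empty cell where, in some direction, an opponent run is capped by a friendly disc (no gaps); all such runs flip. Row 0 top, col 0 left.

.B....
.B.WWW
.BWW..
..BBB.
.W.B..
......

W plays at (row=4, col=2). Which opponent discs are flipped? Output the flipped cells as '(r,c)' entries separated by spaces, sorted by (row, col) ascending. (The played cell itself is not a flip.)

Dir NW: first cell '.' (not opp) -> no flip
Dir N: opp run (3,2) capped by W -> flip
Dir NE: opp run (3,3), next='.' -> no flip
Dir W: first cell 'W' (not opp) -> no flip
Dir E: opp run (4,3), next='.' -> no flip
Dir SW: first cell '.' (not opp) -> no flip
Dir S: first cell '.' (not opp) -> no flip
Dir SE: first cell '.' (not opp) -> no flip

Answer: (3,2)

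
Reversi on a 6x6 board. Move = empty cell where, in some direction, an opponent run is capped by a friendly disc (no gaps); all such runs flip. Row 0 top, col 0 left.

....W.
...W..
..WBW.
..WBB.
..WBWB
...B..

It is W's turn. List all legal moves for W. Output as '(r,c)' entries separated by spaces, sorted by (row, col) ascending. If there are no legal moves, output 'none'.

(1,2): no bracket -> illegal
(1,4): flips 1 -> legal
(2,5): no bracket -> illegal
(3,5): flips 2 -> legal
(5,2): no bracket -> illegal
(5,4): flips 1 -> legal
(5,5): no bracket -> illegal

Answer: (1,4) (3,5) (5,4)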